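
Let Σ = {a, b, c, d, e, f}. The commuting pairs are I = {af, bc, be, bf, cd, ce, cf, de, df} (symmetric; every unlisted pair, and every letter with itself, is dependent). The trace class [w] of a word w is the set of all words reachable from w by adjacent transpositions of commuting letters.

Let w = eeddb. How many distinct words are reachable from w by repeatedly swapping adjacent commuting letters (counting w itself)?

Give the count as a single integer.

#0=e has no predecessor
#1=e depends on [0:e]
#2=d has no predecessor
#3=d depends on [2:d]
#4=b depends on [3:d]
sources: [0:e, 2:d]
N(rest) = Σ N(rest − s) over sources s of rest; N(one piece) = 1:
  size 1 → [1]=1  [4]=1
  size 2 → [0,1]=1  [1,4]=2  [3,4]=1
  size 3 → [0,1,4]=3  [1,3,4]=3  [2,3,4]=1
  first=0(e) contributes 4
  first=2(d) contributes 6
|[w]| = 10

10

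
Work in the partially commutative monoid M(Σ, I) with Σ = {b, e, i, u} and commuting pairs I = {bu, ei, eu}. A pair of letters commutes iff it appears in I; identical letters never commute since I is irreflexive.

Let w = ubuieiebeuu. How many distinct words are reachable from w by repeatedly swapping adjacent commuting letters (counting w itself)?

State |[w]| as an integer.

0(u) covers ∅
1(b) covers ∅
2(u) covers 0:u
3(i) covers 1:b, 2:u
4(e) covers 1:b
5(i) covers 3:i
6(e) covers 4:e
7(b) covers 5:i, 6:e
8(e) covers 7:b
9(u) covers 5:i
10(u) covers 9:u
floor of heap: 0:u, 1:b
completions by unplaced set U, small U first (add the entries for U minus each lowest piece of U):
  |U|=1: {8}:1  {10}:1
  |U|=2: {7,8}:1  {8,10}:2  {9,10}:1
  |U|=3: {6,7,8}:1  {7,8,10}:3  {8,9,10}:3
  |U|=4: {4,6,7,8}:1  {6,7,8,10}:4  {7,8,9,10}:6
  |U|=5: {4,6,7,8,10}:5  {5,7,8,9,10}:6  {6,7,8,9,10}:10
  |U|=6: {3,5,7,8,9,10}:6  {4,6,7,8,9,10}:15  {5,6,7,8,9,10}:16
  |U|=7: {2,3,5,7,8,9,10}:6  {3,5,6,7,8,9,10}:22  {4,5,6,7,8,9,10}:31
  |U|=8: {0,2,3,5,7,8,9,10}:6  {2,3,5,6,7,8,9,10}:28  {3,4,5,6,7,8,9,10}:53
  |U|=9: {0,2,3,5,6,7,8,9,10}:34  {1,3,4,5,6,7,8,9,10}:53  {2,3,4,5,6,7,8,9,10}:81
  start at 0(u): 134
  start at 1(b): 115
sum over floor = 249

249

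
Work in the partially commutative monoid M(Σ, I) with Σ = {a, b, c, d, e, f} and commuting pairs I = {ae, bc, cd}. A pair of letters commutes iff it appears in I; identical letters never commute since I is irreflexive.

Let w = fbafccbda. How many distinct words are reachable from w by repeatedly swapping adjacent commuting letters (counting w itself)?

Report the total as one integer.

drop 0:f onto floor
drop 1:b onto {0:f}
drop 2:a onto {1:b}
drop 3:f onto {2:a}
drop 4:c onto {3:f}
drop 5:c onto {4:c}
drop 6:b onto {3:f}
drop 7:d onto {6:b}
drop 8:a onto {5:c, 7:d}
ground layer = {0:f}
drop-orders for the pieces not yet dropped (sum over which currently-grounded one goes next):
  1 to go: {8} 1
  2 to go: {5,8} 1  {7,8} 1
  3 to go: {4,5,8} 1  {5,7,8} 2  {6,7,8} 1
  4 to go: {4,5,7,8} 3  {5,6,7,8} 3
  5 to go: {4,5,6,7,8} 6
  6 to go: {3,4,5,6,7,8} 6
  7 to go: {2,3,4,5,6,7,8} 6
  if 0:f drops first: 6 orders

6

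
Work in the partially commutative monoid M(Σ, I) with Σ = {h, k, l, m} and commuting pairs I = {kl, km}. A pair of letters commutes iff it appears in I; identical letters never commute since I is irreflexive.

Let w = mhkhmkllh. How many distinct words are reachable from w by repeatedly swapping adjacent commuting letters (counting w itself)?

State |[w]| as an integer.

4

#0=m has no predecessor
#1=h depends on [0:m]
#2=k depends on [1:h]
#3=h depends on [2:k]
#4=m depends on [3:h]
#5=k depends on [3:h]
#6=l depends on [4:m]
#7=l depends on [6:l]
#8=h depends on [5:k, 7:l]
sources: [0:m]
N(rest) = Σ N(rest − s) over sources s of rest; N(one piece) = 1:
  size 1 → [8]=1
  size 2 → [5,8]=1  [7,8]=1
  size 3 → [5,7,8]=2  [6,7,8]=1
  size 4 → [4,6,7,8]=1  [5,6,7,8]=3
  size 5 → [4,5,6,7,8]=4
  size 6 → [3,4,5,6,7,8]=4
  size 7 → [2,3,4,5,6,7,8]=4
  first=0(m) contributes 4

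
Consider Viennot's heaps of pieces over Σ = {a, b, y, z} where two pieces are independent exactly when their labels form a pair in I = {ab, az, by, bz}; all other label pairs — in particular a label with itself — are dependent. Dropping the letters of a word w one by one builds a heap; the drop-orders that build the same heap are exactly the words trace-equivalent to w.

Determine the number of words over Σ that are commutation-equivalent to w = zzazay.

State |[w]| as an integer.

0(z) covers ∅
1(z) covers 0:z
2(a) covers ∅
3(z) covers 1:z
4(a) covers 2:a
5(y) covers 3:z, 4:a
floor of heap: 0:z, 2:a
completions by unplaced set U, small U first (add the entries for U minus each lowest piece of U):
  |U|=1: {5}:1
  |U|=2: {3,5}:1  {4,5}:1
  |U|=3: {1,3,5}:1  {2,4,5}:1  {3,4,5}:2
  |U|=4: {0,1,3,5}:1  {1,3,4,5}:3  {2,3,4,5}:3
  start at 0(z): 6
  start at 2(a): 4
sum over floor = 10

10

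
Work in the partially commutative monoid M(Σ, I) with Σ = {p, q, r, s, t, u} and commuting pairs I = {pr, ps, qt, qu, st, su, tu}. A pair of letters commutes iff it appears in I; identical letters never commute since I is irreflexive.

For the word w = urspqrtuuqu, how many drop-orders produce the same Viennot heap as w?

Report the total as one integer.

60

0(u) covers ∅
1(r) covers 0:u
2(s) covers 1:r
3(p) covers 0:u
4(q) covers 2:s, 3:p
5(r) covers 4:q
6(t) covers 5:r
7(u) covers 5:r
8(u) covers 7:u
9(q) covers 5:r
10(u) covers 8:u
floor of heap: 0:u
completions by unplaced set U, small U first (add the entries for U minus each lowest piece of U):
  |U|=1: {6}:1  {9}:1  {10}:1
  |U|=2: {6,9}:2  {6,10}:2  {8,10}:1  {9,10}:2
  |U|=3: {6,8,10}:3  {6,9,10}:6  {7,8,10}:1  {8,9,10}:3
  |U|=4: {6,7,8,10}:4  {6,8,9,10}:12  {7,8,9,10}:4
  |U|=5: {6,7,8,9,10}:20
  |U|=6: {5,6,7,8,9,10}:20
  |U|=7: {4,5,6,7,8,9,10}:20
  |U|=8: {2,4,5,6,7,8,9,10}:20  {3,4,5,6,7,8,9,10}:20
  |U|=9: {1,2,4,5,6,7,8,9,10}:20  {2,3,4,5,6,7,8,9,10}:40
  start at 0(u): 60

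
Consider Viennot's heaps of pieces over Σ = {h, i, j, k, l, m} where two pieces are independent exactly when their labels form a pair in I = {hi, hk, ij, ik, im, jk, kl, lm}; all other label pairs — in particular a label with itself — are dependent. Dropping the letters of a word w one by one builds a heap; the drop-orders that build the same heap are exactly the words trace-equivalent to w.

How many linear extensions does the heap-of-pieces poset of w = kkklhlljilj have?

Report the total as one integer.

#0=k has no predecessor
#1=k depends on [0:k]
#2=k depends on [1:k]
#3=l has no predecessor
#4=h depends on [3:l]
#5=l depends on [4:h]
#6=l depends on [5:l]
#7=j depends on [6:l]
#8=i depends on [6:l]
#9=l depends on [7:j, 8:i]
#10=j depends on [9:l]
sources: [0:k, 3:l]
N(rest) = Σ N(rest − s) over sources s of rest; N(one piece) = 1:
  size 1 → [2]=1  [10]=1
  size 2 → [1,2]=1  [2,10]=2  [9,10]=1
  size 3 → [0,1,2]=1  [1,2,10]=3  [2,9,10]=3  [7,9,10]=1  [8,9,10]=1
  size 4 → [0,1,2,10]=4  [1,2,9,10]=6  [2,7,9,10]=4  [2,8,9,10]=4  [7,8,9,10]=2
  size 5 → [0,1,2,9,10]=10  [1,2,7,9,10]=10  [1,2,8,9,10]=10  [2,7,8,9,10]=10  [6,7,8,9,10]=2
  size 6 → [0,1,2,7,9,10]=20  [0,1,2,8,9,10]=20  [1,2,7,8,9,10]=30  [2,6,7,8,9,10]=12  [5,6,7,8,9,10]=2
  size 7 → [0,1,2,7,8,9,10]=70  [1,2,6,7,8,9,10]=42  [2,5,6,7,8,9,10]=14  [4,5,6,7,8,9,10]=2
  size 8 → [0,1,2,6,7,8,9,10]=112  [1,2,5,6,7,8,9,10]=56  [2,4,5,6,7,8,9,10]=16  [3,4,5,6,7,8,9,10]=2
  size 9 → [0,1,2,5,6,7,8,9,10]=168  [1,2,4,5,6,7,8,9,10]=72  [2,3,4,5,6,7,8,9,10]=18
  first=0(k) contributes 90
  first=3(l) contributes 240
|[w]| = 330

330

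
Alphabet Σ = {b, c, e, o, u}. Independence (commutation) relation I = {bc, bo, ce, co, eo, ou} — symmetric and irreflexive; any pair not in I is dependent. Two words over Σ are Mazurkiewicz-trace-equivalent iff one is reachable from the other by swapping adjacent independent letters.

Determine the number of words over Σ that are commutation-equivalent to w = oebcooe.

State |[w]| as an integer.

140

#0=o has no predecessor
#1=e has no predecessor
#2=b depends on [1:e]
#3=c has no predecessor
#4=o depends on [0:o]
#5=o depends on [4:o]
#6=e depends on [2:b]
sources: [0:o, 1:e, 3:c]
N(rest) = Σ N(rest − s) over sources s of rest; N(one piece) = 1:
  size 1 → [3]=1  [5]=1  [6]=1
  size 2 → [2,6]=1  [3,5]=2  [3,6]=2  [4,5]=1  [5,6]=2
  size 3 → [0,4,5]=1  [1,2,6]=1  [2,3,6]=3  [2,5,6]=3  [3,4,5]=3  [3,5,6]=6  [4,5,6]=3
  size 4 → [0,3,4,5]=4  [0,4,5,6]=4  [1,2,3,6]=4  [1,2,5,6]=4  [2,3,5,6]=12  [2,4,5,6]=6  [3,4,5,6]=12
  size 5 → [0,2,4,5,6]=10  [0,3,4,5,6]=20  [1,2,3,5,6]=20  [1,2,4,5,6]=10  [2,3,4,5,6]=30
  first=0(o) contributes 60
  first=1(e) contributes 60
  first=3(c) contributes 20
|[w]| = 140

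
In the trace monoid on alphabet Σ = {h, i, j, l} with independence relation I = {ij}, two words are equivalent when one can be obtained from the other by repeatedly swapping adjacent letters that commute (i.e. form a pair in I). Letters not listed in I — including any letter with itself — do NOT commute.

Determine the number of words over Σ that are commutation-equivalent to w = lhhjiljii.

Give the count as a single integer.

6

#0=l has no predecessor
#1=h depends on [0:l]
#2=h depends on [1:h]
#3=j depends on [2:h]
#4=i depends on [2:h]
#5=l depends on [3:j, 4:i]
#6=j depends on [5:l]
#7=i depends on [5:l]
#8=i depends on [7:i]
sources: [0:l]
N(rest) = Σ N(rest − s) over sources s of rest; N(one piece) = 1:
  size 1 → [6]=1  [8]=1
  size 2 → [6,8]=2  [7,8]=1
  size 3 → [6,7,8]=3
  size 4 → [5,6,7,8]=3
  size 5 → [3,5,6,7,8]=3  [4,5,6,7,8]=3
  size 6 → [3,4,5,6,7,8]=6
  size 7 → [2,3,4,5,6,7,8]=6
  first=0(l) contributes 6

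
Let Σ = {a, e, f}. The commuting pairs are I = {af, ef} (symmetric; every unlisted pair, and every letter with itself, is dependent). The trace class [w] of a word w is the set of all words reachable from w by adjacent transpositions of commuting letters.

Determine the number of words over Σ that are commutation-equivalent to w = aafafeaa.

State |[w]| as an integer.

piece 0:a — minimal
piece 1:a rests on {0:a}
piece 2:f — minimal
piece 3:a rests on {1:a}
piece 4:f rests on {2:f}
piece 5:e rests on {3:a}
piece 6:a rests on {5:e}
piece 7:a rests on {6:a}
minimal pieces: {0:a, 2:f}
ways to finish when only these pieces remain (= sum over removing one remaining piece with nothing left below it):
  1 left: {4}→1  {7}→1
  2 left: {2,4}→1  {4,7}→2  {6,7}→1
  3 left: {2,4,7}→3  {4,6,7}→3  {5,6,7}→1
  4 left: {2,4,6,7}→6  {3,5,6,7}→1  {4,5,6,7}→4
  5 left: {1,3,5,6,7}→1  {2,4,5,6,7}→10  {3,4,5,6,7}→5
  6 left: {0,1,3,5,6,7}→1  {1,3,4,5,6,7}→6  {2,3,4,5,6,7}→15
  placing 0:a first → 21 extensions
  placing 2:f first → 7 extensions
total linear extensions = 28

28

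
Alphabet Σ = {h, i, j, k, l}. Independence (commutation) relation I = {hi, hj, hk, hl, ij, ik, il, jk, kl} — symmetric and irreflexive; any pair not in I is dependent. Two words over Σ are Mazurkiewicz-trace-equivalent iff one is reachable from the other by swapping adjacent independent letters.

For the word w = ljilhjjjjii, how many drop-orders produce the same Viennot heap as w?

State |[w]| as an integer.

1320

drop 0:l onto floor
drop 1:j onto {0:l}
drop 2:i onto floor
drop 3:l onto {1:j}
drop 4:h onto floor
drop 5:j onto {3:l}
drop 6:j onto {5:j}
drop 7:j onto {6:j}
drop 8:j onto {7:j}
drop 9:i onto {2:i}
drop 10:i onto {9:i}
ground layer = {0:l, 2:i, 4:h}
drop-orders for the pieces not yet dropped (sum over which currently-grounded one goes next):
  1 to go: {4} 1  {8} 1  {10} 1
  2 to go: {4,8} 2  {4,10} 2  {7,8} 1  {8,10} 2  {9,10} 1
  3 to go: {2,9,10} 1  {4,7,8} 3  {4,8,10} 6  {4,9,10} 3  {6,7,8} 1  {7,8,10} 3  {8,9,10} 3
  4 to go: {2,4,9,10} 4  {2,8,9,10} 4  {4,6,7,8} 4  {4,7,8,10} 12  {4,8,9,10} 12  {5,6,7,8} 1  {6,7,8,10} 4  {7,8,9,10} 6
  5 to go: {2,4,8,9,10} 20  {2,7,8,9,10} 10  {3,5,6,7,8} 1  {4,5,6,7,8} 5  {4,6,7,8,10} 20  {4,7,8,9,10} 30  {5,6,7,8,10} 5  {6,7,8,9,10} 10
  6 to go: {1,3,5,6,7,8} 1  {2,4,7,8,9,10} 60  {2,6,7,8,9,10} 20  {3,4,5,6,7,8} 6  {3,5,6,7,8,10} 6  {4,5,6,7,8,10} 30  {4,6,7,8,9,10} 60  {5,6,7,8,9,10} 15
  7 to go: {0,1,3,5,6,7,8} 1  {1,3,4,5,6,7,8} 7  {1,3,5,6,7,8,10} 7  {2,4,6,7,8,9,10} 140  {2,5,6,7,8,9,10} 35  {3,4,5,6,7,8,10} 42  {3,5,6,7,8,9,10} 21  {4,5,6,7,8,9,10} 105
  8 to go: {0,1,3,4,5,6,7,8} 8  {0,1,3,5,6,7,8,10} 8  {1,3,4,5,6,7,8,10} 56  {1,3,5,6,7,8,9,10} 28  {2,3,5,6,7,8,9,10} 56  {2,4,5,6,7,8,9,10} 280  {3,4,5,6,7,8,9,10} 168
  9 to go: {0,1,3,4,5,6,7,8,10} 72  {0,1,3,5,6,7,8,9,10} 36  {1,2,3,5,6,7,8,9,10} 84  {1,3,4,5,6,7,8,9,10} 252  {2,3,4,5,6,7,8,9,10} 504
  if 0:l drops first: 840 orders
  if 2:i drops first: 360 orders
  if 4:h drops first: 120 orders
heap linearizations: 1320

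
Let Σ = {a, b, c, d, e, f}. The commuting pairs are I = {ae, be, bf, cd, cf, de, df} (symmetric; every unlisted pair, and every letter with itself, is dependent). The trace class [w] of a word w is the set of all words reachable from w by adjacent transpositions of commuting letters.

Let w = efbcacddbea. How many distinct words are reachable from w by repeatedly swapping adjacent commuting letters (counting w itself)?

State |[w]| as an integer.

60

drop 0:e onto floor
drop 1:f onto {0:e}
drop 2:b onto floor
drop 3:c onto {0:e, 2:b}
drop 4:a onto {1:f, 3:c}
drop 5:c onto {4:a}
drop 6:d onto {4:a}
drop 7:d onto {6:d}
drop 8:b onto {5:c, 7:d}
drop 9:e onto {5:c}
drop 10:a onto {8:b}
ground layer = {0:e, 2:b}
drop-orders for the pieces not yet dropped (sum over which currently-grounded one goes next):
  1 to go: {9} 1  {10} 1
  2 to go: {8,10} 1  {9,10} 2
  3 to go: {7,8,10} 1  {8,9,10} 3
  4 to go: {5,8,9,10} 3  {6,7,8,10} 1  {7,8,9,10} 4
  5 to go: {5,7,8,9,10} 7  {6,7,8,9,10} 5
  6 to go: {5,6,7,8,9,10} 12
  7 to go: {4,5,6,7,8,9,10} 12
  8 to go: {1,4,5,6,7,8,9,10} 12  {3,4,5,6,7,8,9,10} 12
  9 to go: {1,3,4,5,6,7,8,9,10} 24  {2,3,4,5,6,7,8,9,10} 12
  if 0:e drops first: 36 orders
  if 2:b drops first: 24 orders
heap linearizations: 60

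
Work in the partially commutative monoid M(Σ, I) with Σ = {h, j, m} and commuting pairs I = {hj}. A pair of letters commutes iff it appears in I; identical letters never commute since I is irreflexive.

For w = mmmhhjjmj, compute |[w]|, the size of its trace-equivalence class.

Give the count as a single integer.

drop 0:m onto floor
drop 1:m onto {0:m}
drop 2:m onto {1:m}
drop 3:h onto {2:m}
drop 4:h onto {3:h}
drop 5:j onto {2:m}
drop 6:j onto {5:j}
drop 7:m onto {4:h, 6:j}
drop 8:j onto {7:m}
ground layer = {0:m}
drop-orders for the pieces not yet dropped (sum over which currently-grounded one goes next):
  1 to go: {8} 1
  2 to go: {7,8} 1
  3 to go: {4,7,8} 1  {6,7,8} 1
  4 to go: {3,4,7,8} 1  {4,6,7,8} 2  {5,6,7,8} 1
  5 to go: {3,4,6,7,8} 3  {4,5,6,7,8} 3
  6 to go: {3,4,5,6,7,8} 6
  7 to go: {2,3,4,5,6,7,8} 6
  if 0:m drops first: 6 orders

6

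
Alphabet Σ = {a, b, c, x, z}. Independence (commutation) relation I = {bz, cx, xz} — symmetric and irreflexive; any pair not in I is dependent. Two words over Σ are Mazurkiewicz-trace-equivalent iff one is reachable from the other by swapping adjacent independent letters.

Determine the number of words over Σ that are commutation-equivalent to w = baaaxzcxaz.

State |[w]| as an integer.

6

piece 0:b — minimal
piece 1:a rests on {0:b}
piece 2:a rests on {1:a}
piece 3:a rests on {2:a}
piece 4:x rests on {3:a}
piece 5:z rests on {3:a}
piece 6:c rests on {5:z}
piece 7:x rests on {4:x}
piece 8:a rests on {6:c, 7:x}
piece 9:z rests on {8:a}
minimal pieces: {0:b}
ways to finish when only these pieces remain (= sum over removing one remaining piece with nothing left below it):
  1 left: {9}→1
  2 left: {8,9}→1
  3 left: {6,8,9}→1  {7,8,9}→1
  4 left: {4,7,8,9}→1  {5,6,8,9}→1  {6,7,8,9}→2
  5 left: {4,6,7,8,9}→3  {5,6,7,8,9}→3
  6 left: {4,5,6,7,8,9}→6
  7 left: {3,4,5,6,7,8,9}→6
  8 left: {2,3,4,5,6,7,8,9}→6
  placing 0:b first → 6 extensions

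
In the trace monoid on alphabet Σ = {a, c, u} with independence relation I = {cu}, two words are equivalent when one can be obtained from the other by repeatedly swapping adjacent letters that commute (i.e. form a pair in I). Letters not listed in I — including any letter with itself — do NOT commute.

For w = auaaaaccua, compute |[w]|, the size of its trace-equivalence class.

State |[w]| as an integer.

drop 0:a onto floor
drop 1:u onto {0:a}
drop 2:a onto {1:u}
drop 3:a onto {2:a}
drop 4:a onto {3:a}
drop 5:a onto {4:a}
drop 6:c onto {5:a}
drop 7:c onto {6:c}
drop 8:u onto {5:a}
drop 9:a onto {7:c, 8:u}
ground layer = {0:a}
drop-orders for the pieces not yet dropped (sum over which currently-grounded one goes next):
  1 to go: {9} 1
  2 to go: {7,9} 1  {8,9} 1
  3 to go: {6,7,9} 1  {7,8,9} 2
  4 to go: {6,7,8,9} 3
  5 to go: {5,6,7,8,9} 3
  6 to go: {4,5,6,7,8,9} 3
  7 to go: {3,4,5,6,7,8,9} 3
  8 to go: {2,3,4,5,6,7,8,9} 3
  if 0:a drops first: 3 orders

3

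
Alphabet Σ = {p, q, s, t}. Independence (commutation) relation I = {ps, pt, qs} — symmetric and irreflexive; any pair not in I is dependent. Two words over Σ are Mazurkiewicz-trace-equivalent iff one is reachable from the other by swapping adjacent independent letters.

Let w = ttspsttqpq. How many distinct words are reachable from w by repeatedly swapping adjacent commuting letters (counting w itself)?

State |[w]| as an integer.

7

0(t) covers ∅
1(t) covers 0:t
2(s) covers 1:t
3(p) covers ∅
4(s) covers 2:s
5(t) covers 4:s
6(t) covers 5:t
7(q) covers 3:p, 6:t
8(p) covers 7:q
9(q) covers 8:p
floor of heap: 0:t, 3:p
completions by unplaced set U, small U first (add the entries for U minus each lowest piece of U):
  |U|=1: {9}:1
  |U|=2: {8,9}:1
  |U|=3: {7,8,9}:1
  |U|=4: {3,7,8,9}:1  {6,7,8,9}:1
  |U|=5: {3,6,7,8,9}:2  {5,6,7,8,9}:1
  |U|=6: {3,5,6,7,8,9}:3  {4,5,6,7,8,9}:1
  |U|=7: {2,4,5,6,7,8,9}:1  {3,4,5,6,7,8,9}:4
  |U|=8: {1,2,4,5,6,7,8,9}:1  {2,3,4,5,6,7,8,9}:5
  start at 0(t): 6
  start at 3(p): 1
sum over floor = 7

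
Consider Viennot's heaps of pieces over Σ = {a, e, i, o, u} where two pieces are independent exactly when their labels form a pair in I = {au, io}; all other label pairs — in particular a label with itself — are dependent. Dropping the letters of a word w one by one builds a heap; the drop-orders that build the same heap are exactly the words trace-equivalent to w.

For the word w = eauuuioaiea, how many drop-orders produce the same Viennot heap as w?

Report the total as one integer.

0(e) covers ∅
1(a) covers 0:e
2(u) covers 0:e
3(u) covers 2:u
4(u) covers 3:u
5(i) covers 1:a, 4:u
6(o) covers 1:a, 4:u
7(a) covers 5:i, 6:o
8(i) covers 7:a
9(e) covers 8:i
10(a) covers 9:e
floor of heap: 0:e
completions by unplaced set U, small U first (add the entries for U minus each lowest piece of U):
  |U|=1: {10}:1
  |U|=2: {9,10}:1
  |U|=3: {8,9,10}:1
  |U|=4: {7,8,9,10}:1
  |U|=5: {5,7,8,9,10}:1  {6,7,8,9,10}:1
  |U|=6: {5,6,7,8,9,10}:2
  |U|=7: {1,5,6,7,8,9,10}:2  {4,5,6,7,8,9,10}:2
  |U|=8: {1,4,5,6,7,8,9,10}:4  {3,4,5,6,7,8,9,10}:2
  |U|=9: {1,3,4,5,6,7,8,9,10}:6  {2,3,4,5,6,7,8,9,10}:2
  start at 0(e): 8

8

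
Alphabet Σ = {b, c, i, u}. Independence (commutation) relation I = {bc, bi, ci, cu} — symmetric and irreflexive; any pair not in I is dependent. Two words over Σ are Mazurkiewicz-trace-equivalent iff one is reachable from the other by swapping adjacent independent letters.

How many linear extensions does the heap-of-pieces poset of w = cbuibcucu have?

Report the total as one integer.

168

0(c) covers ∅
1(b) covers ∅
2(u) covers 1:b
3(i) covers 2:u
4(b) covers 2:u
5(c) covers 0:c
6(u) covers 3:i, 4:b
7(c) covers 5:c
8(u) covers 6:u
floor of heap: 0:c, 1:b
completions by unplaced set U, small U first (add the entries for U minus each lowest piece of U):
  |U|=1: {7}:1  {8}:1
  |U|=2: {5,7}:1  {6,8}:1  {7,8}:2
  |U|=3: {0,5,7}:1  {3,6,8}:1  {4,6,8}:1  {5,7,8}:3  {6,7,8}:3
  |U|=4: {0,5,7,8}:4  {3,4,6,8}:2  {3,6,7,8}:4  {4,6,7,8}:4  {5,6,7,8}:6
  |U|=5: {0,5,6,7,8}:10  {2,3,4,6,8}:2  {3,4,6,7,8}:10  {3,5,6,7,8}:10  {4,5,6,7,8}:10
  |U|=6: {0,3,5,6,7,8}:20  {0,4,5,6,7,8}:20  {1,2,3,4,6,8}:2  {2,3,4,6,7,8}:12  {3,4,5,6,7,8}:30
  |U|=7: {0,3,4,5,6,7,8}:70  {1,2,3,4,6,7,8}:14  {2,3,4,5,6,7,8}:42
  start at 0(c): 56
  start at 1(b): 112
sum over floor = 168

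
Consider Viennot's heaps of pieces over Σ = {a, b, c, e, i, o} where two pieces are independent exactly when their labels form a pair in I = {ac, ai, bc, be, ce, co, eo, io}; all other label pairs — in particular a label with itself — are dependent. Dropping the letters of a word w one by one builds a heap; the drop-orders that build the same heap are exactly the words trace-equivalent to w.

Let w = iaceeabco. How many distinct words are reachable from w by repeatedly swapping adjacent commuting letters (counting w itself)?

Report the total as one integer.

piece 0:i — minimal
piece 1:a — minimal
piece 2:c rests on {0:i}
piece 3:e rests on {0:i, 1:a}
piece 4:e rests on {3:e}
piece 5:a rests on {4:e}
piece 6:b rests on {5:a}
piece 7:c rests on {2:c}
piece 8:o rests on {6:b}
minimal pieces: {0:i, 1:a}
ways to finish when only these pieces remain (= sum over removing one remaining piece with nothing left below it):
  1 left: {7}→1  {8}→1
  2 left: {2,7}→1  {6,8}→1  {7,8}→2
  3 left: {2,7,8}→3  {5,6,8}→1  {6,7,8}→3
  4 left: {2,6,7,8}→6  {4,5,6,8}→1  {5,6,7,8}→4
  5 left: {2,5,6,7,8}→10  {3,4,5,6,8}→1  {4,5,6,7,8}→5
  6 left: {1,3,4,5,6,8}→1  {2,4,5,6,7,8}→15  {3,4,5,6,7,8}→6
  7 left: {1,3,4,5,6,7,8}→7  {2,3,4,5,6,7,8}→21
  placing 0:i first → 28 extensions
  placing 1:a first → 21 extensions
total linear extensions = 49

49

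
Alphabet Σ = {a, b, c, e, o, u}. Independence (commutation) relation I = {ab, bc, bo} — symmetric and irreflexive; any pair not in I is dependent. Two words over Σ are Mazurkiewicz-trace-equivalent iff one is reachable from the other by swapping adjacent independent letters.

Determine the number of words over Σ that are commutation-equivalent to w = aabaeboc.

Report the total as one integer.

12

0(a) covers ∅
1(a) covers 0:a
2(b) covers ∅
3(a) covers 1:a
4(e) covers 2:b, 3:a
5(b) covers 4:e
6(o) covers 4:e
7(c) covers 6:o
floor of heap: 0:a, 2:b
completions by unplaced set U, small U first (add the entries for U minus each lowest piece of U):
  |U|=1: {5}:1  {7}:1
  |U|=2: {5,7}:2  {6,7}:1
  |U|=3: {5,6,7}:3
  |U|=4: {4,5,6,7}:3
  |U|=5: {2,4,5,6,7}:3  {3,4,5,6,7}:3
  |U|=6: {1,3,4,5,6,7}:3  {2,3,4,5,6,7}:6
  start at 0(a): 9
  start at 2(b): 3
sum over floor = 12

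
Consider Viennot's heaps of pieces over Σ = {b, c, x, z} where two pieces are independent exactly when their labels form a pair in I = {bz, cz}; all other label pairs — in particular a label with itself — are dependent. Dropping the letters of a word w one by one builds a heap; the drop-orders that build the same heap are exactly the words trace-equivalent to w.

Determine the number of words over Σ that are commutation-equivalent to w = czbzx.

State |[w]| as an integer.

6

0(c) covers ∅
1(z) covers ∅
2(b) covers 0:c
3(z) covers 1:z
4(x) covers 2:b, 3:z
floor of heap: 0:c, 1:z
completions by unplaced set U, small U first (add the entries for U minus each lowest piece of U):
  |U|=1: {4}:1
  |U|=2: {2,4}:1  {3,4}:1
  |U|=3: {0,2,4}:1  {1,3,4}:1  {2,3,4}:2
  start at 0(c): 3
  start at 1(z): 3
sum over floor = 6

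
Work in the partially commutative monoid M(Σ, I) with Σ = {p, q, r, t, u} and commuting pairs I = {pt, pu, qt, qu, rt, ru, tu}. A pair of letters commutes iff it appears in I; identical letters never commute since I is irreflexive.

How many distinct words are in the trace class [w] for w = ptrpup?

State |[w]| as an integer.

drop 0:p onto floor
drop 1:t onto floor
drop 2:r onto {0:p}
drop 3:p onto {2:r}
drop 4:u onto floor
drop 5:p onto {3:p}
ground layer = {0:p, 1:t, 4:u}
drop-orders for the pieces not yet dropped (sum over which currently-grounded one goes next):
  1 to go: {1} 1  {4} 1  {5} 1
  2 to go: {1,4} 2  {1,5} 2  {3,5} 1  {4,5} 2
  3 to go: {1,3,5} 3  {1,4,5} 6  {2,3,5} 1  {3,4,5} 3
  4 to go: {0,2,3,5} 1  {1,2,3,5} 4  {1,3,4,5} 12  {2,3,4,5} 4
  if 0:p drops first: 20 orders
  if 1:t drops first: 5 orders
  if 4:u drops first: 5 orders
heap linearizations: 30

30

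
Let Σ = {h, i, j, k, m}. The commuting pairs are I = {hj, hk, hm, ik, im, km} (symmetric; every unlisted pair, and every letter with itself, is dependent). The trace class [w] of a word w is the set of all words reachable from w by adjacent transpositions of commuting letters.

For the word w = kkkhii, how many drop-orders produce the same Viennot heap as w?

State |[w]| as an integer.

drop 0:k onto floor
drop 1:k onto {0:k}
drop 2:k onto {1:k}
drop 3:h onto floor
drop 4:i onto {3:h}
drop 5:i onto {4:i}
ground layer = {0:k, 3:h}
drop-orders for the pieces not yet dropped (sum over which currently-grounded one goes next):
  1 to go: {2} 1  {5} 1
  2 to go: {1,2} 1  {2,5} 2  {4,5} 1
  3 to go: {0,1,2} 1  {1,2,5} 3  {2,4,5} 3  {3,4,5} 1
  4 to go: {0,1,2,5} 4  {1,2,4,5} 6  {2,3,4,5} 4
  if 0:k drops first: 10 orders
  if 3:h drops first: 10 orders
heap linearizations: 20

20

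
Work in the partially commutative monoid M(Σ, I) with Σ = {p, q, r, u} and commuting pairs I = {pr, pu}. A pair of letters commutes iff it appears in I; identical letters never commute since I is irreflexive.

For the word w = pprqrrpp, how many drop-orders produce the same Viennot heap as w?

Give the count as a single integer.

#0=p has no predecessor
#1=p depends on [0:p]
#2=r has no predecessor
#3=q depends on [1:p, 2:r]
#4=r depends on [3:q]
#5=r depends on [4:r]
#6=p depends on [3:q]
#7=p depends on [6:p]
sources: [0:p, 2:r]
N(rest) = Σ N(rest − s) over sources s of rest; N(one piece) = 1:
  size 1 → [5]=1  [7]=1
  size 2 → [4,5]=1  [5,7]=2  [6,7]=1
  size 3 → [4,5,7]=3  [5,6,7]=3
  size 4 → [4,5,6,7]=6
  size 5 → [3,4,5,6,7]=6
  size 6 → [1,3,4,5,6,7]=6  [2,3,4,5,6,7]=6
  first=0(p) contributes 12
  first=2(r) contributes 6
|[w]| = 18

18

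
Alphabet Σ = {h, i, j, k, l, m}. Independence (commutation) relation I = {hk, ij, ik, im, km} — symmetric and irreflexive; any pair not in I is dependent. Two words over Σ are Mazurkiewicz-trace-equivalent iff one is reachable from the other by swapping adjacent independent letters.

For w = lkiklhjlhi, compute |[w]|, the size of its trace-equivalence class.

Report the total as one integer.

3

drop 0:l onto floor
drop 1:k onto {0:l}
drop 2:i onto {0:l}
drop 3:k onto {1:k}
drop 4:l onto {2:i, 3:k}
drop 5:h onto {4:l}
drop 6:j onto {5:h}
drop 7:l onto {6:j}
drop 8:h onto {7:l}
drop 9:i onto {8:h}
ground layer = {0:l}
drop-orders for the pieces not yet dropped (sum over which currently-grounded one goes next):
  1 to go: {9} 1
  2 to go: {8,9} 1
  3 to go: {7,8,9} 1
  4 to go: {6,7,8,9} 1
  5 to go: {5,6,7,8,9} 1
  6 to go: {4,5,6,7,8,9} 1
  7 to go: {2,4,5,6,7,8,9} 1  {3,4,5,6,7,8,9} 1
  8 to go: {1,3,4,5,6,7,8,9} 1  {2,3,4,5,6,7,8,9} 2
  if 0:l drops first: 3 orders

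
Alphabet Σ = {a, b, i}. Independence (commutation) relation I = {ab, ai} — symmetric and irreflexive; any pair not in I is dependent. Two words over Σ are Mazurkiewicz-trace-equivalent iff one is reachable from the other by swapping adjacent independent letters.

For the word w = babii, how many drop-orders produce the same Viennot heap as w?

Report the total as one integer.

5

0(b) covers ∅
1(a) covers ∅
2(b) covers 0:b
3(i) covers 2:b
4(i) covers 3:i
floor of heap: 0:b, 1:a
completions by unplaced set U, small U first (add the entries for U minus each lowest piece of U):
  |U|=1: {1}:1  {4}:1
  |U|=2: {1,4}:2  {3,4}:1
  |U|=3: {1,3,4}:3  {2,3,4}:1
  start at 0(b): 4
  start at 1(a): 1
sum over floor = 5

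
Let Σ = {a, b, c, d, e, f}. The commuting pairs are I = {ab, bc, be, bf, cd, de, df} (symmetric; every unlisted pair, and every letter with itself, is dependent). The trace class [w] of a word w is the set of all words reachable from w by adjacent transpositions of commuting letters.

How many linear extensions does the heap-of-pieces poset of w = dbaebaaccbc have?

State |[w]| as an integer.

piece 0:d — minimal
piece 1:b rests on {0:d}
piece 2:a rests on {0:d}
piece 3:e rests on {2:a}
piece 4:b rests on {1:b}
piece 5:a rests on {3:e}
piece 6:a rests on {5:a}
piece 7:c rests on {6:a}
piece 8:c rests on {7:c}
piece 9:b rests on {4:b}
piece 10:c rests on {8:c}
minimal pieces: {0:d}
ways to finish when only these pieces remain (= sum over removing one remaining piece with nothing left below it):
  1 left: {9}→1  {10}→1
  2 left: {4,9}→1  {8,10}→1  {9,10}→2
  3 left: {1,4,9}→1  {4,9,10}→3  {7,8,10}→1  {8,9,10}→3
  4 left: {1,4,9,10}→4  {4,8,9,10}→6  {6,7,8,10}→1  {7,8,9,10}→4
  5 left: {1,4,8,9,10}→10  {4,7,8,9,10}→10  {5,6,7,8,10}→1  {6,7,8,9,10}→5
  6 left: {1,4,7,8,9,10}→20  {3,5,6,7,8,10}→1  {4,6,7,8,9,10}→15  {5,6,7,8,9,10}→6
  7 left: {1,4,6,7,8,9,10}→35  {2,3,5,6,7,8,10}→1  {3,5,6,7,8,9,10}→7  {4,5,6,7,8,9,10}→21
  8 left: {1,4,5,6,7,8,9,10}→56  {2,3,5,6,7,8,9,10}→8  {3,4,5,6,7,8,9,10}→28
  9 left: {1,3,4,5,6,7,8,9,10}→84  {2,3,4,5,6,7,8,9,10}→36
  placing 0:d first → 120 extensions

120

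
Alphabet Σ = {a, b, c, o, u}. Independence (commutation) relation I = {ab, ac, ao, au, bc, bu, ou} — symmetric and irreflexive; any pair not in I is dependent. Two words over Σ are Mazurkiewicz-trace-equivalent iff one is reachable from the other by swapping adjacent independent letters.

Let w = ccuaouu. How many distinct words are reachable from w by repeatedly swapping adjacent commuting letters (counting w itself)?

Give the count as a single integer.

28

drop 0:c onto floor
drop 1:c onto {0:c}
drop 2:u onto {1:c}
drop 3:a onto floor
drop 4:o onto {1:c}
drop 5:u onto {2:u}
drop 6:u onto {5:u}
ground layer = {0:c, 3:a}
drop-orders for the pieces not yet dropped (sum over which currently-grounded one goes next):
  1 to go: {3} 1  {4} 1  {6} 1
  2 to go: {3,4} 2  {3,6} 2  {4,6} 2  {5,6} 1
  3 to go: {2,5,6} 1  {3,4,6} 6  {3,5,6} 3  {4,5,6} 3
  4 to go: {2,3,5,6} 4  {2,4,5,6} 4  {3,4,5,6} 12
  5 to go: {1,2,4,5,6} 4  {2,3,4,5,6} 20
  if 0:c drops first: 24 orders
  if 3:a drops first: 4 orders
heap linearizations: 28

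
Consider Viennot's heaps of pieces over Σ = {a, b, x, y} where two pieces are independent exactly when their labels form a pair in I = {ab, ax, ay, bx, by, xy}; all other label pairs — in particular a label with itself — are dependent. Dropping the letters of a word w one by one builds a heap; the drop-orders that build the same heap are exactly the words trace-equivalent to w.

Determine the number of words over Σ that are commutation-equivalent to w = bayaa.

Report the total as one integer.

0(b) covers ∅
1(a) covers ∅
2(y) covers ∅
3(a) covers 1:a
4(a) covers 3:a
floor of heap: 0:b, 1:a, 2:y
completions by unplaced set U, small U first (add the entries for U minus each lowest piece of U):
  |U|=1: {0}:1  {2}:1  {4}:1
  |U|=2: {0,2}:2  {0,4}:2  {2,4}:2  {3,4}:1
  |U|=3: {0,2,4}:6  {0,3,4}:3  {1,3,4}:1  {2,3,4}:3
  start at 0(b): 4
  start at 1(a): 12
  start at 2(y): 4
sum over floor = 20

20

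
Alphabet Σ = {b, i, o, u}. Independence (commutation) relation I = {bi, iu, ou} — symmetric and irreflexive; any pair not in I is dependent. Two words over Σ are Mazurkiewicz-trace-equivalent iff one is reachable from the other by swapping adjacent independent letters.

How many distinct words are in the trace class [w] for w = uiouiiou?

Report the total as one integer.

drop 0:u onto floor
drop 1:i onto floor
drop 2:o onto {1:i}
drop 3:u onto {0:u}
drop 4:i onto {2:o}
drop 5:i onto {4:i}
drop 6:o onto {5:i}
drop 7:u onto {3:u}
ground layer = {0:u, 1:i}
drop-orders for the pieces not yet dropped (sum over which currently-grounded one goes next):
  1 to go: {6} 1  {7} 1
  2 to go: {3,7} 1  {5,6} 1  {6,7} 2
  3 to go: {0,3,7} 1  {3,6,7} 3  {4,5,6} 1  {5,6,7} 3
  4 to go: {0,3,6,7} 4  {2,4,5,6} 1  {3,5,6,7} 6  {4,5,6,7} 4
  5 to go: {0,3,5,6,7} 10  {1,2,4,5,6} 1  {2,4,5,6,7} 5  {3,4,5,6,7} 10
  6 to go: {0,3,4,5,6,7} 20  {1,2,4,5,6,7} 6  {2,3,4,5,6,7} 15
  if 0:u drops first: 21 orders
  if 1:i drops first: 35 orders
heap linearizations: 56

56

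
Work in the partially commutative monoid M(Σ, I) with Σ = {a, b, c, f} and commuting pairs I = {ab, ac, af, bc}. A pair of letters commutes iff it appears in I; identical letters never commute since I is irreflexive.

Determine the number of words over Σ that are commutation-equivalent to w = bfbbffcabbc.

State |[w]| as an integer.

#0=b has no predecessor
#1=f depends on [0:b]
#2=b depends on [1:f]
#3=b depends on [2:b]
#4=f depends on [3:b]
#5=f depends on [4:f]
#6=c depends on [5:f]
#7=a has no predecessor
#8=b depends on [5:f]
#9=b depends on [8:b]
#10=c depends on [6:c]
sources: [0:b, 7:a]
N(rest) = Σ N(rest − s) over sources s of rest; N(one piece) = 1:
  size 1 → [7]=1  [9]=1  [10]=1
  size 2 → [6,10]=1  [7,9]=2  [7,10]=2  [8,9]=1  [9,10]=2
  size 3 → [6,7,10]=3  [6,9,10]=3  [7,8,9]=3  [7,9,10]=6  [8,9,10]=3
  size 4 → [6,7,9,10]=12  [6,8,9,10]=6  [7,8,9,10]=12
  size 5 → [5,6,8,9,10]=6  [6,7,8,9,10]=30
  size 6 → [4,5,6,8,9,10]=6  [5,6,7,8,9,10]=36
  size 7 → [3,4,5,6,8,9,10]=6  [4,5,6,7,8,9,10]=42
  size 8 → [2,3,4,5,6,8,9,10]=6  [3,4,5,6,7,8,9,10]=48
  size 9 → [1,2,3,4,5,6,8,9,10]=6  [2,3,4,5,6,7,8,9,10]=54
  first=0(b) contributes 60
  first=7(a) contributes 6
|[w]| = 66

66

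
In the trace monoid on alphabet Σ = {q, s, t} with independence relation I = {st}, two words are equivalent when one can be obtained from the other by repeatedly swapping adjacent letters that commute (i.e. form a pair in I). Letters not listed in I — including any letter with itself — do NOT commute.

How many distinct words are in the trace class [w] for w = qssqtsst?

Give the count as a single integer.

6

0(q) covers ∅
1(s) covers 0:q
2(s) covers 1:s
3(q) covers 2:s
4(t) covers 3:q
5(s) covers 3:q
6(s) covers 5:s
7(t) covers 4:t
floor of heap: 0:q
completions by unplaced set U, small U first (add the entries for U minus each lowest piece of U):
  |U|=1: {6}:1  {7}:1
  |U|=2: {4,7}:1  {5,6}:1  {6,7}:2
  |U|=3: {4,6,7}:3  {5,6,7}:3
  |U|=4: {4,5,6,7}:6
  |U|=5: {3,4,5,6,7}:6
  |U|=6: {2,3,4,5,6,7}:6
  start at 0(q): 6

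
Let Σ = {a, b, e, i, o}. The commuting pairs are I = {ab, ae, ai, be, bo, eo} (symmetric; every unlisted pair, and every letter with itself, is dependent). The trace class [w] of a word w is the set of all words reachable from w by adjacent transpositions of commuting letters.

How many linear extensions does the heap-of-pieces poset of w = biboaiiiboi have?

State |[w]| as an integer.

20

drop 0:b onto floor
drop 1:i onto {0:b}
drop 2:b onto {1:i}
drop 3:o onto {1:i}
drop 4:a onto {3:o}
drop 5:i onto {2:b, 3:o}
drop 6:i onto {5:i}
drop 7:i onto {6:i}
drop 8:b onto {7:i}
drop 9:o onto {4:a, 7:i}
drop 10:i onto {8:b, 9:o}
ground layer = {0:b}
drop-orders for the pieces not yet dropped (sum over which currently-grounded one goes next):
  1 to go: {10} 1
  2 to go: {8,10} 1  {9,10} 1
  3 to go: {4,9,10} 1  {8,9,10} 2
  4 to go: {4,8,9,10} 3  {7,8,9,10} 2
  5 to go: {4,7,8,9,10} 5  {6,7,8,9,10} 2
  6 to go: {4,6,7,8,9,10} 7  {5,6,7,8,9,10} 2
  7 to go: {2,5,6,7,8,9,10} 2  {4,5,6,7,8,9,10} 9
  8 to go: {2,4,5,6,7,8,9,10} 11  {3,4,5,6,7,8,9,10} 9
  9 to go: {2,3,4,5,6,7,8,9,10} 20
  if 0:b drops first: 20 orders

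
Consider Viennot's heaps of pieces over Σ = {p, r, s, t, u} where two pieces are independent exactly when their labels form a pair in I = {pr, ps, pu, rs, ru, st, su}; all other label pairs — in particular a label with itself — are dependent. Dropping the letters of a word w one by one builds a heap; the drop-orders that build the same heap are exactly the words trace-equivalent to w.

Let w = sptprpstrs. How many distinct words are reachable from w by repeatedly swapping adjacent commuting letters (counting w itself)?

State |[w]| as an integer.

piece 0:s — minimal
piece 1:p — minimal
piece 2:t rests on {1:p}
piece 3:p rests on {2:t}
piece 4:r rests on {2:t}
piece 5:p rests on {3:p}
piece 6:s rests on {0:s}
piece 7:t rests on {4:r, 5:p}
piece 8:r rests on {7:t}
piece 9:s rests on {6:s}
minimal pieces: {0:s, 1:p}
ways to finish when only these pieces remain (= sum over removing one remaining piece with nothing left below it):
  1 left: {8}→1  {9}→1
  2 left: {6,9}→1  {7,8}→1  {8,9}→2
  3 left: {0,6,9}→1  {4,7,8}→1  {5,7,8}→1  {6,8,9}→3  {7,8,9}→3
  4 left: {0,6,8,9}→4  {3,5,7,8}→1  {4,5,7,8}→2  {4,7,8,9}→4  {5,7,8,9}→4  {6,7,8,9}→6
  5 left: {0,6,7,8,9}→10  {3,4,5,7,8}→3  {3,5,7,8,9}→5  {4,5,7,8,9}→10  {4,6,7,8,9}→10  {5,6,7,8,9}→10
  6 left: {0,4,6,7,8,9}→20  {0,5,6,7,8,9}→20  {2,3,4,5,7,8}→3  {3,4,5,7,8,9}→18  {3,5,6,7,8,9}→15  {4,5,6,7,8,9}→30
  7 left: {0,3,5,6,7,8,9}→35  {0,4,5,6,7,8,9}→70  {1,2,3,4,5,7,8}→3  {2,3,4,5,7,8,9}→21  {3,4,5,6,7,8,9}→63
  8 left: {0,3,4,5,6,7,8,9}→168  {1,2,3,4,5,7,8,9}→24  {2,3,4,5,6,7,8,9}→84
  placing 0:s first → 108 extensions
  placing 1:p first → 252 extensions
total linear extensions = 360

360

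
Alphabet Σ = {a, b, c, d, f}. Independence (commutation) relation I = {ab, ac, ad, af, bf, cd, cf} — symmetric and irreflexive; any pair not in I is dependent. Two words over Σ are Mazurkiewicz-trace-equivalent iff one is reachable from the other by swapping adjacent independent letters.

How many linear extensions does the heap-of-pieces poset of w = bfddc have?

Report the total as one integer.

#0=b has no predecessor
#1=f has no predecessor
#2=d depends on [0:b, 1:f]
#3=d depends on [2:d]
#4=c depends on [0:b]
sources: [0:b, 1:f]
N(rest) = Σ N(rest − s) over sources s of rest; N(one piece) = 1:
  size 1 → [3]=1  [4]=1
  size 2 → [2,3]=1  [3,4]=2
  size 3 → [1,2,3]=1  [2,3,4]=3
  first=0(b) contributes 4
  first=1(f) contributes 3
|[w]| = 7

7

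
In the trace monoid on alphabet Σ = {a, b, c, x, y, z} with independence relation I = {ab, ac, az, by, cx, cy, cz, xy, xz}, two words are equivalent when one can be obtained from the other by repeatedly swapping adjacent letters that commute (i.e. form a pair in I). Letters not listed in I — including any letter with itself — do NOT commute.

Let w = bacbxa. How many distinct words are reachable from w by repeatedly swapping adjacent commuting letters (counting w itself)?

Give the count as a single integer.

0(b) covers ∅
1(a) covers ∅
2(c) covers 0:b
3(b) covers 2:c
4(x) covers 1:a, 3:b
5(a) covers 4:x
floor of heap: 0:b, 1:a
completions by unplaced set U, small U first (add the entries for U minus each lowest piece of U):
  |U|=1: {5}:1
  |U|=2: {4,5}:1
  |U|=3: {1,4,5}:1  {3,4,5}:1
  |U|=4: {1,3,4,5}:2  {2,3,4,5}:1
  start at 0(b): 3
  start at 1(a): 1
sum over floor = 4

4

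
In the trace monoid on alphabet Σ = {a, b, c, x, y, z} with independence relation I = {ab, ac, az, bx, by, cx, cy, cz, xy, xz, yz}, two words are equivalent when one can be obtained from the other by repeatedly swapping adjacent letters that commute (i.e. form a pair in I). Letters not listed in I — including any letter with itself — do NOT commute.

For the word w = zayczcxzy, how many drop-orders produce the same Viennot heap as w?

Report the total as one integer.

piece 0:z — minimal
piece 1:a — minimal
piece 2:y rests on {1:a}
piece 3:c — minimal
piece 4:z rests on {0:z}
piece 5:c rests on {3:c}
piece 6:x rests on {1:a}
piece 7:z rests on {4:z}
piece 8:y rests on {2:y}
minimal pieces: {0:z, 1:a, 3:c}
ways to finish when only these pieces remain (= sum over removing one remaining piece with nothing left below it):
  1 left: {5}→1  {6}→1  {7}→1  {8}→1
  2 left: {2,8}→1  {3,5}→1  {4,7}→1  {5,6}→2  {5,7}→2  {5,8}→2  {6,7}→2  {6,8}→2  {7,8}→2
  3 left: {0,4,7}→1  {2,5,8}→3  {2,6,8}→3  {2,7,8}→3  {3,5,6}→3  {3,5,7}→3  {3,5,8}→3  {4,5,7}→3  {4,6,7}→3  {4,7,8}→3  {5,6,7}→6  {5,6,8}→6  {5,7,8}→6  {6,7,8}→6
  4 left: {0,4,5,7}→4  {0,4,6,7}→4  {0,4,7,8}→4  {1,2,6,8}→3  {2,3,5,8}→6  {2,4,7,8}→6  {2,5,6,8}→12  {2,5,7,8}→12  {2,6,7,8}→12  {3,4,5,7}→6  {3,5,6,7}→12  {3,5,6,8}→12  {3,5,7,8}→12  {4,5,6,7}→12  {4,5,7,8}→12  {4,6,7,8}→12  {5,6,7,8}→24
  5 left: {0,2,4,7,8}→10  {0,3,4,5,7}→10  {0,4,5,6,7}→20  {0,4,5,7,8}→20  {0,4,6,7,8}→20  {1,2,5,6,8}→15  {1,2,6,7,8}→15  {2,3,5,6,8}→30  {2,3,5,7,8}→30  {2,4,5,7,8}→30  {2,4,6,7,8}→30  {2,5,6,7,8}→60  {3,4,5,6,7}→30  {3,4,5,7,8}→30  {3,5,6,7,8}→60  {4,5,6,7,8}→60
  6 left: {0,2,4,5,7,8}→60  {0,2,4,6,7,8}→60  {0,3,4,5,6,7}→60  {0,3,4,5,7,8}→60  {0,4,5,6,7,8}→120  {1,2,3,5,6,8}→45  {1,2,4,6,7,8}→45  {1,2,5,6,7,8}→90  {2,3,4,5,7,8}→90  {2,3,5,6,7,8}→180  {2,4,5,6,7,8}→180  {3,4,5,6,7,8}→180
  7 left: {0,1,2,4,6,7,8}→105  {0,2,3,4,5,7,8}→210  {0,2,4,5,6,7,8}→420  {0,3,4,5,6,7,8}→420  {1,2,3,5,6,7,8}→315  {1,2,4,5,6,7,8}→315  {2,3,4,5,6,7,8}→630
  placing 0:z first → 1260 extensions
  placing 1:a first → 1680 extensions
  placing 3:c first → 840 extensions
total linear extensions = 3780

3780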